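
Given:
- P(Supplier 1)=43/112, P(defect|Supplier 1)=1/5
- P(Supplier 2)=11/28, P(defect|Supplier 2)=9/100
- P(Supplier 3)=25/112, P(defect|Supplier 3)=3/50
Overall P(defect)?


P(B) = Σ P(B|Aᵢ)×P(Aᵢ)
  1/5×43/112 = 43/560
  9/100×11/28 = 99/2800
  3/50×25/112 = 3/224
Sum = 703/5600

P(defect) = 703/5600 ≈ 12.55%


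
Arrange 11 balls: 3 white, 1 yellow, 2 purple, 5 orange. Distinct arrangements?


11!/(3!×1!×2!×5!) = 27720

27720


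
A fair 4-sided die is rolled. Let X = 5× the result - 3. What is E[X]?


E[die] = (1+4)/2 = 5/2
E[X] = 5×5/2 - 3 = 19/2

E[X] = 19/2


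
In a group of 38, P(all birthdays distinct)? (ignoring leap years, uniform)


P(all different) = Π(365-i)/365 for i=0..37
= (365/365)×(364/365)×...×(328/365)
= 0.135932

P ≈ 0.1359 ≈ 13.59%


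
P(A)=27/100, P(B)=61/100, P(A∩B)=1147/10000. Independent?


P(A)×P(B) = 1647/10000
P(A∩B) = 1147/10000
Not equal → NOT independent

No, not independent


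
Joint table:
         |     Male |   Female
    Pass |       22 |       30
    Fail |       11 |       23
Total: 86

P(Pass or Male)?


P(Pass∨Male) = P(Pass) + P(Male) - P(Pass∧Male)
= (52 + 33 - 22)/86 = 63/86

P = 63/86 ≈ 73.26%


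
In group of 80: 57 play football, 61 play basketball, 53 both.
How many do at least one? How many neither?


|A∪B| = 57+61-53 = 65
Neither = 80-65 = 15

At least one: 65; Neither: 15


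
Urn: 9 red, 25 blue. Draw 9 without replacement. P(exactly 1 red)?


Hypergeometric: C(9,1)×C(25,8)/C(34,9)
= 9×1081575/52451256 = 294975/1589432

P(X=1) = 294975/1589432 ≈ 18.56%


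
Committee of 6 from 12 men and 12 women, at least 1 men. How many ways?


Count by #men:
  1M,5W: C(12,1)×C(12,5)=9504
  2M,4W: C(12,2)×C(12,4)=32670
  3M,3W: C(12,3)×C(12,3)=48400
  4M,2W: C(12,4)×C(12,2)=32670
  5M,1W: C(12,5)×C(12,1)=9504
  6M,0W: C(12,6)×C(12,0)=924
Total = 133672

133672


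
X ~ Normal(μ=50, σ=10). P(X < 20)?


z = (20-50)/10 = -3.0
P(Z < -3.0) = 0.0013

P(X < 20) ≈ 0.0013


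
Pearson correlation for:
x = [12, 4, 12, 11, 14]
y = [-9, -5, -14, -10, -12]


n=5, Σx=53, Σy=-50, Σxy=-574, Σx²=621, Σy²=546
r = (5×(-574) - 53×(-50))/√((5×621 - 53²)(5×546 - (-50)²))
= -220/√(296×230) = -220/√68080 ≈ -220/260.9214 ≈ -0.8432

r ≈ -0.8432


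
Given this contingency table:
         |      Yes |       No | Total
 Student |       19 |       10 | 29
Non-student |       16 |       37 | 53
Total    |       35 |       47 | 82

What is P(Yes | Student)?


P(Yes | Student) = 19/(19+10) = 19/29

P(Yes|Student) = 19/29 ≈ 65.52%


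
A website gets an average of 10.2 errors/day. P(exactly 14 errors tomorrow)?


Poisson(λ=10.2): P(X=14) = e^(-λ)×λ^k/k!
= e^(-10.2) × 10.2^14 / 14!
≈ 3.717031868e-05 × 1.31947876306e+14 / 87178291200 ≈ 0.056259

P(X=14) ≈ 0.056259 ≈ 5.63%


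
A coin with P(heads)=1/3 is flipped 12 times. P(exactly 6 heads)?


Binomial: P(X=6) = C(12,6)×p^6×(1-p)^6
= 924 × 1/729 × 64/729 = 19712/177147

P(X=6) = 19712/177147 ≈ 11.13%


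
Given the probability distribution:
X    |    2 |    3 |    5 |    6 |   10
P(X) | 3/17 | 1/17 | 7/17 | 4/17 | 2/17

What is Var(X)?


E[X] = 88/17
E[X²] = 540/17
Var(X) = E[X²] - (E[X])² = 540/17 - 7744/289 = 1436/289

Var(X) = 1436/289 ≈ 4.9689


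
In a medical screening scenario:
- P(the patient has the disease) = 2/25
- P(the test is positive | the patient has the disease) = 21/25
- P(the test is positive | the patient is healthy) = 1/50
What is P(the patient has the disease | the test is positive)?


Using Bayes' theorem:
P(A|B) = P(B|A)·P(A) / P(B)

P(the test is positive) = 21/25 × 2/25 + 1/50 × 23/25
= 42/625 + 23/1250 = 107/1250

P(the patient has the disease|the test is positive) = (42/625) / (107/1250) = 84/107

P(the patient has the disease|the test is positive) = 84/107 ≈ 78.50%


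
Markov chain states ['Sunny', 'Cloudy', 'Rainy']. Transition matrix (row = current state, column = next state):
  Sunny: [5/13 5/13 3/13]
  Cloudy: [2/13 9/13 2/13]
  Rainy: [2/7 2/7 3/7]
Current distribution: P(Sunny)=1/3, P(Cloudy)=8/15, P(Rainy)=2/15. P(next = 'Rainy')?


P(next=Rainy) = Σᵢ P(now=i)×P(i→Rainy)
= 1/3×3/13 + 8/15×2/13 + 2/15×3/7
= 1/13 + 16/195 + 2/35 = 59/273

P = 59/273 ≈ 0.2161


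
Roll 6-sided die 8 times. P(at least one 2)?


P(no 2)^8 = (5/6)^8 = 390625/1679616
P(≥1) = 1 - 390625/1679616 = 1288991/1679616

P = 1288991/1679616 ≈ 76.74%


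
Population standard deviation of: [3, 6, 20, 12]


Mean = 41/4
  (3-41/4)²=841/16
  (6-41/4)²=289/16
  (20-41/4)²=1521/16
  (12-41/4)²=49/16
Σ(x-μ)² = 675/4
σ² = (675/4)/4 = 675/16

σ = √(675/16) ≈ 6.4952


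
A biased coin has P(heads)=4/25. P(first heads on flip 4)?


Geometric: P(X=4) = (1-p)^(k-1)×p = (21/25)^3×4/25 = 37044/390625

P(X=4) = 37044/390625 ≈ 9.48%


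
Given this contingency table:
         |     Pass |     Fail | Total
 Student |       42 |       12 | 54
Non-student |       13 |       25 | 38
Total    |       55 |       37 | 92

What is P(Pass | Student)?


P(Pass | Student) = 42/(42+12) = 42/54 = 7/9

P(Pass|Student) = 7/9 ≈ 77.78%


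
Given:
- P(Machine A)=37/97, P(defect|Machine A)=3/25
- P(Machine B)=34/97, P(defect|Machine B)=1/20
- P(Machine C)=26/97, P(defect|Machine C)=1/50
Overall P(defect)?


P(B) = Σ P(B|Aᵢ)×P(Aᵢ)
  3/25×37/97 = 111/2425
  1/20×34/97 = 17/970
  1/50×26/97 = 13/2425
Sum = 333/4850

P(defect) = 333/4850 ≈ 6.87%


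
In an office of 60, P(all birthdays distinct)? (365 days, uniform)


P(all different) = Π(365-i)/365 for i=0..59
= (365/365)×(364/365)×...×(306/365)
= 0.005877

P ≈ 0.0059 ≈ 0.59%


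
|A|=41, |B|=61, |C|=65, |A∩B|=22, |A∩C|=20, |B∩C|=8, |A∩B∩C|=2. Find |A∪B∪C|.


|A∪B∪C| = 41+61+65-22-20-8+2 = 119

|A∪B∪C| = 119


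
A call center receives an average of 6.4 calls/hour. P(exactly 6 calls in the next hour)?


Poisson(λ=6.4): P(X=6) = e^(-λ)×λ^k/k!
= e^(-6.4) × 6.4^6 / 6!
≈ 0.001661557273 × 68719.476736 / 720 ≈ 0.158585

P(X=6) ≈ 0.158585 ≈ 15.86%


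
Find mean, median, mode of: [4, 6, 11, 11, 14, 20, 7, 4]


Sorted: [4, 4, 6, 7, 11, 11, 14, 20]
Mean = 77/8
Median = 9
Freq: {4: 2, 6: 1, 11: 2, 14: 1, 20: 1, 7: 1}
Mode: [4, 11]

Mean=77/8, Median=9, Mode=[4, 11]


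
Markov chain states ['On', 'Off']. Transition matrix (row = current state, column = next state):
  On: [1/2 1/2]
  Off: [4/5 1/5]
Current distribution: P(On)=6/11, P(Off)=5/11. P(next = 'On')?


P(next=On) = Σᵢ P(now=i)×P(i→On)
= 6/11×1/2 + 5/11×4/5
= 3/11 + 4/11 = 7/11

P = 7/11 ≈ 0.6364


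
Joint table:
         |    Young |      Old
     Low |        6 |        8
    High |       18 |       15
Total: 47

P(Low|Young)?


P(Low|Young) = 6/(6+18) = 6/24 = 1/4

P = 1/4 ≈ 25.00%


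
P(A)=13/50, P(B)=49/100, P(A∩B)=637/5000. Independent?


P(A)×P(B) = 637/5000
P(A∩B) = 637/5000
Equal ✓ → Independent

Yes, independent


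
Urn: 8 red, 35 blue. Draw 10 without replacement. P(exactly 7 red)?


Hypergeometric: C(8,7)×C(35,3)/C(43,10)
= 8×6545/1917334783 = 440/16112057

P(X=7) = 440/16112057 ≈ 0.00%


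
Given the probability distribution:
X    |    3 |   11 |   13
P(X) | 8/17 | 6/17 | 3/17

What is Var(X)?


E[X] = 129/17
E[X²] = 1305/17
Var(X) = E[X²] - (E[X])² = 1305/17 - 16641/289 = 5544/289

Var(X) = 5544/289 ≈ 19.1834


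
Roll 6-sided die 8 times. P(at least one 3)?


P(no 3)^8 = (5/6)^8 = 390625/1679616
P(≥1) = 1 - 390625/1679616 = 1288991/1679616

P = 1288991/1679616 ≈ 76.74%


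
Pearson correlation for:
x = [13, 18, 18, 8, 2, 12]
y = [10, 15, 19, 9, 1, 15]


n=6, Σx=71, Σy=69, Σxy=996, Σx²=1029, Σy²=993
r = (6×996 - 71×69)/√((6×1029 - 71²)(6×993 - 69²))
= 1077/√(1133×1197) = 1077/√1356201 ≈ 1077/1164.5604 ≈ 0.9248

r ≈ 0.9248


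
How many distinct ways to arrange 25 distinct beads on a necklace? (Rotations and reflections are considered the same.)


Free circular arrangements: rotations and reflections both identified.
(n-1)!/2 = 24!/2 = 620448401733239439360000/2 = 310224200866619719680000

310224200866619719680000


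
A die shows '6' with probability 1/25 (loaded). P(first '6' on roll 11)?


Geometric: P(X=11) = (1-p)^(k-1)×p = (24/25)^10×1/25 = 63403380965376/2384185791015625

P(X=11) = 63403380965376/2384185791015625 ≈ 2.66%


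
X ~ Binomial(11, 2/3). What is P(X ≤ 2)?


P(X ≤ 2) = Σ P(X=i) for i=0..2
P(X=0) = 1/177147
P(X=1) = 22/177147
P(X=2) = 220/177147
Sum = 1/729

P(X ≤ 2) = 1/729 ≈ 0.14%


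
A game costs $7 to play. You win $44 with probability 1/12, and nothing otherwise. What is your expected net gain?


E[gain] = (44-7)×1/12 + (-7)×11/12
= 37/12 - 77/12 = -10/3

Expected net gain = $-10/3 ≈ $-3.33


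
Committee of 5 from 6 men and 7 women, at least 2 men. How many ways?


Count by #men:
  2M,3W: C(6,2)×C(7,3)=525
  3M,2W: C(6,3)×C(7,2)=420
  4M,1W: C(6,4)×C(7,1)=105
  5M,0W: C(6,5)×C(7,0)=6
Total = 1056

1056


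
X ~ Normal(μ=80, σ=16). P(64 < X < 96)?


z₁=(64-80)/16=-1.0, z₂=(96-80)/16=1.0
P = Φ(1.0) - Φ(-1.0) = 0.841345 - 0.158655 = 0.682690 ≈ 0.6827

P(64 < X < 96) ≈ 0.6827


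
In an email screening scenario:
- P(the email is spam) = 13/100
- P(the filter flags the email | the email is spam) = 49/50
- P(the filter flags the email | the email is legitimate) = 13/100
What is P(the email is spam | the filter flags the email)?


Using Bayes' theorem:
P(A|B) = P(B|A)·P(A) / P(B)

P(the filter flags the email) = 49/50 × 13/100 + 13/100 × 87/100
= 637/5000 + 1131/10000 = 481/2000

P(the email is spam|the filter flags the email) = (637/5000) / (481/2000) = 98/185

P(the email is spam|the filter flags the email) = 98/185 ≈ 52.97%


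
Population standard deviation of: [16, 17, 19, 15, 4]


Mean = 71/5
  (16-71/5)²=81/25
  (17-71/5)²=196/25
  (19-71/5)²=576/25
  (15-71/5)²=16/25
  (4-71/5)²=2601/25
Σ(x-μ)² = 694/5
σ² = (694/5)/5 = 694/25

σ = √(694/25) ≈ 5.2688


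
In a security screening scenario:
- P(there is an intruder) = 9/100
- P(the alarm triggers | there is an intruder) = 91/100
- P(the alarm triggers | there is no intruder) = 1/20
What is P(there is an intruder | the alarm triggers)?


Using Bayes' theorem:
P(A|B) = P(B|A)·P(A) / P(B)

P(the alarm triggers) = 91/100 × 9/100 + 1/20 × 91/100
= 819/10000 + 91/2000 = 637/5000

P(there is an intruder|the alarm triggers) = (819/10000) / (637/5000) = 9/14

P(there is an intruder|the alarm triggers) = 9/14 ≈ 64.29%


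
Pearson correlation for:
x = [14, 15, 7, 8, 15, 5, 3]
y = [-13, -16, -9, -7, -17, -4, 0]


n=7, Σx=67, Σy=-66, Σxy=-816, Σx²=793, Σy²=860
r = (7×(-816) - 67×(-66))/√((7×793 - 67²)(7×860 - (-66)²))
= -1290/√(1062×1664) = -1290/√1767168 ≈ -1290/1329.3487 ≈ -0.9704

r ≈ -0.9704


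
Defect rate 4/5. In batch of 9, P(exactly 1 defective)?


Binomial: P(X=1) = C(9,1)×p^1×(1-p)^8
= 9 × 4/5 × 1/390625 = 36/1953125

P(X=1) = 36/1953125 ≈ 0.00%


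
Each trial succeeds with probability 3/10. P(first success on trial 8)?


Geometric: P(X=8) = (1-p)^(k-1)×p = (7/10)^7×3/10 = 2470629/100000000

P(X=8) = 2470629/100000000 ≈ 2.47%


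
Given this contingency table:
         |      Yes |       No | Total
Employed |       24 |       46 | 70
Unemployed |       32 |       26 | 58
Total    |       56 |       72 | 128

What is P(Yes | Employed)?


P(Yes | Employed) = 24/(24+46) = 24/70 = 12/35

P(Yes|Employed) = 12/35 ≈ 34.29%


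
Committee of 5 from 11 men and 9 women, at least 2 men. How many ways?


Count by #men:
  2M,3W: C(11,2)×C(9,3)=4620
  3M,2W: C(11,3)×C(9,2)=5940
  4M,1W: C(11,4)×C(9,1)=2970
  5M,0W: C(11,5)×C(9,0)=462
Total = 13992

13992


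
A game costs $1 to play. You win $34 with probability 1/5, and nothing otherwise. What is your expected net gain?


E[gain] = (34-1)×1/5 + (-1)×4/5
= 33/5 - 4/5 = 29/5

Expected net gain = $29/5 ≈ $5.80


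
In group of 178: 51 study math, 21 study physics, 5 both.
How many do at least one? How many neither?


|A∪B| = 51+21-5 = 67
Neither = 178-67 = 111

At least one: 67; Neither: 111


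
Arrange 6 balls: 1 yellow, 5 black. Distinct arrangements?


6!/(1!×5!) = 6

6


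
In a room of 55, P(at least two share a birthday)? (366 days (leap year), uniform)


P(all different) = Π(366-i)/366 for i=0..54
= 0.013909
P(match) = 1 - 0.013909 = 0.986091

P ≈ 0.9861 ≈ 98.61%


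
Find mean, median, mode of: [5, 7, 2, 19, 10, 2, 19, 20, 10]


Sorted: [2, 2, 5, 7, 10, 10, 19, 19, 20]
Mean = 94/9
Median = 10
Freq: {5: 1, 7: 1, 2: 2, 19: 2, 10: 2, 20: 1}
Mode: [2, 10, 19]

Mean=94/9, Median=10, Mode=[2, 10, 19]


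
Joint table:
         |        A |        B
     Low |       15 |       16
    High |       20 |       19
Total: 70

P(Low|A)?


P(Low|A) = 15/(15+20) = 15/35 = 3/7

P = 3/7 ≈ 42.86%


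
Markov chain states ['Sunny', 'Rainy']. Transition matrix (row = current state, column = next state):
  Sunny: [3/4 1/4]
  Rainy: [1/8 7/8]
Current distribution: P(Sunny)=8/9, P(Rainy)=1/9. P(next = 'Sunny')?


P(next=Sunny) = Σᵢ P(now=i)×P(i→Sunny)
= 8/9×3/4 + 1/9×1/8
= 2/3 + 1/72 = 49/72

P = 49/72 ≈ 0.6806


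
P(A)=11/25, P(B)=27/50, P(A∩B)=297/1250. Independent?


P(A)×P(B) = 297/1250
P(A∩B) = 297/1250
Equal ✓ → Independent

Yes, independent


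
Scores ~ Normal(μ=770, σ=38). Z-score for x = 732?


z = (x - μ)/σ = (732 - 770)/38 = -1.0

z = -1.0


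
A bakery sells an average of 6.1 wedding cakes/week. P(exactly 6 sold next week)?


Poisson(λ=6.1): P(X=6) = e^(-λ)×λ^k/k!
= e^(-6.1) × 6.1^6 / 6!
≈ 0.002242867719 × 51520.374361 / 720 ≈ 0.160491

P(X=6) ≈ 0.160491 ≈ 16.05%


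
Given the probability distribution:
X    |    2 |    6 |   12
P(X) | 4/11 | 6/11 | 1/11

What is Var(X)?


E[X] = 56/11
E[X²] = 376/11
Var(X) = E[X²] - (E[X])² = 376/11 - 3136/121 = 1000/121

Var(X) = 1000/121 ≈ 8.2645


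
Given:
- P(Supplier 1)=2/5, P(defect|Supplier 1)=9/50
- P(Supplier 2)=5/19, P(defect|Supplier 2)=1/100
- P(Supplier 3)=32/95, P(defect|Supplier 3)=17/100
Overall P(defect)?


P(B) = Σ P(B|Aᵢ)×P(Aᵢ)
  9/50×2/5 = 9/125
  1/100×5/19 = 1/380
  17/100×32/95 = 136/2375
Sum = 1253/9500

P(defect) = 1253/9500 ≈ 13.19%


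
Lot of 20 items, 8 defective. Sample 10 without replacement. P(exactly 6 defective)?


Hypergeometric: C(8,6)×C(12,4)/C(20,10)
= 28×495/184756 = 315/4199

P(X=6) = 315/4199 ≈ 7.50%


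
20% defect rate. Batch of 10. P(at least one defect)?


P(all good) = (4/5)^10 = 1048576/9765625
P(≥1 defect) = 8717049/9765625

P = 8717049/9765625 ≈ 89.26%


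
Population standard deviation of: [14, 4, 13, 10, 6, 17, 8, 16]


Mean = 88/8 = 11
  (14-11)²=9
  (4-11)²=49
  (13-11)²=4
  (10-11)²=1
  (6-11)²=25
  (17-11)²=36
  (8-11)²=9
  (16-11)²=25
Σ(x-μ)² = 158
σ² = 158/8 = 79/4

σ = √(79/4) ≈ 4.4441


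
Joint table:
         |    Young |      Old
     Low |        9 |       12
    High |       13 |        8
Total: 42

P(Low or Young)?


P(Low∨Young) = P(Low) + P(Young) - P(Low∧Young)
= (21 + 22 - 9)/42 = 34/42 = 17/21

P = 17/21 ≈ 80.95%


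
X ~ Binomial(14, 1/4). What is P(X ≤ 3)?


P(X ≤ 3) = Σ P(X=i) for i=0..3
P(X=0) = 4782969/268435456
P(X=1) = 11160261/134217728
P(X=2) = 48361131/268435456
P(X=3) = 16120377/67108864
Sum = 69973065/134217728

P(X ≤ 3) = 69973065/134217728 ≈ 52.13%


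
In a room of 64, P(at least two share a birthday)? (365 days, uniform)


P(all different) = Π(365-i)/365 for i=0..63
= 0.002810
P(match) = 1 - 0.002810 = 0.997190

P ≈ 0.9972 ≈ 99.72%


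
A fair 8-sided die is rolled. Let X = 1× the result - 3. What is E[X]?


E[die] = (1+8)/2 = 9/2
E[X] = 1×9/2 - 3 = 3/2

E[X] = 3/2


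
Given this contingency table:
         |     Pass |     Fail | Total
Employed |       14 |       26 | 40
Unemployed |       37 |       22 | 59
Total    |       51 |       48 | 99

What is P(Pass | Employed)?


P(Pass | Employed) = 14/(14+26) = 14/40 = 7/20

P(Pass|Employed) = 7/20 ≈ 35.00%


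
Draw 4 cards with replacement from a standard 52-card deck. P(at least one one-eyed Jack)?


P(not a one-eyed Jack) = 50/52 = 25/26
P(none in 4 draws) = (25/26)^4 = 390625/456976
P(≥1 one-eyed Jack) = 1 - 390625/456976 = 66351/456976

P = 66351/456976 ≈ 14.52%


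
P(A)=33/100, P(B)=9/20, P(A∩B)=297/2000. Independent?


P(A)×P(B) = 297/2000
P(A∩B) = 297/2000
Equal ✓ → Independent

Yes, independent


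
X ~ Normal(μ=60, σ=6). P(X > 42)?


z = (42-60)/6 = -3.0
P(X > 42) = 1 - P(Z ≤ -3.0) = 1 - 0.0013 = 0.9987

P(X > 42) ≈ 0.9987


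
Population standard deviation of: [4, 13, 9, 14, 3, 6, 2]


Mean = 51/7
  (4-51/7)²=529/49
  (13-51/7)²=1600/49
  (9-51/7)²=144/49
  (14-51/7)²=2209/49
  (3-51/7)²=900/49
  (6-51/7)²=81/49
  (2-51/7)²=1369/49
Σ(x-μ)² = 976/7
σ² = (976/7)/7 = 976/49

σ = √(976/49) ≈ 4.4630


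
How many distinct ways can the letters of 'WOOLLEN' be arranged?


Letters: 7, freq: {'W': 1, 'O': 2, 'L': 2, 'E': 1, 'N': 1}
7!/(1!×2!×2!×1!×1!) = 5040/4 = 1260

1260


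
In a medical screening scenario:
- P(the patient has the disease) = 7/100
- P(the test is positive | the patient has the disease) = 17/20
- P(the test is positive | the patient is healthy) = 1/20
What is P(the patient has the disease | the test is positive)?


Using Bayes' theorem:
P(A|B) = P(B|A)·P(A) / P(B)

P(the test is positive) = 17/20 × 7/100 + 1/20 × 93/100
= 119/2000 + 93/2000 = 53/500

P(the patient has the disease|the test is positive) = (119/2000) / (53/500) = 119/212

P(the patient has the disease|the test is positive) = 119/212 ≈ 56.13%


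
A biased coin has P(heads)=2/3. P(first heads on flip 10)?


Geometric: P(X=10) = (1-p)^(k-1)×p = (1/3)^9×2/3 = 2/59049

P(X=10) = 2/59049 ≈ 0.00%


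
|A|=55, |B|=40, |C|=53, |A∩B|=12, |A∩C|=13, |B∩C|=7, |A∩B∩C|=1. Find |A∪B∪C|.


|A∪B∪C| = 55+40+53-12-13-7+1 = 117

|A∪B∪C| = 117


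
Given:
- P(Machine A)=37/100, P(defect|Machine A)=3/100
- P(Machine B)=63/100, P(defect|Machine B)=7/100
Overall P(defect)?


P(B) = Σ P(B|Aᵢ)×P(Aᵢ)
  3/100×37/100 = 111/10000
  7/100×63/100 = 441/10000
Sum = 69/1250

P(defect) = 69/1250 ≈ 5.52%


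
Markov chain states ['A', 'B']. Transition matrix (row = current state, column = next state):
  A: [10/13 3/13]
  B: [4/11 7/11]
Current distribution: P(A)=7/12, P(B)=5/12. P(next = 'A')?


P(next=A) = Σᵢ P(now=i)×P(i→A)
= 7/12×10/13 + 5/12×4/11
= 35/78 + 5/33 = 515/858

P = 515/858 ≈ 0.6002


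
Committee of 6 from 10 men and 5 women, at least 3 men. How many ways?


Count by #men:
  3M,3W: C(10,3)×C(5,3)=1200
  4M,2W: C(10,4)×C(5,2)=2100
  5M,1W: C(10,5)×C(5,1)=1260
  6M,0W: C(10,6)×C(5,0)=210
Total = 4770

4770


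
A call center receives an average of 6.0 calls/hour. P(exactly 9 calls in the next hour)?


Poisson(λ=6.0): P(X=9) = e^(-λ)×λ^k/k!
= e^(-6.0) × 6.0^9 / 9!
≈ 0.002478752177 × 10077696 / 362880 ≈ 0.068838

P(X=9) ≈ 0.068838 ≈ 6.88%


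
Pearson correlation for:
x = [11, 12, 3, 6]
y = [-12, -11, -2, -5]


n=4, Σx=32, Σy=-30, Σxy=-300, Σx²=310, Σy²=294
r = (4×(-300) - 32×(-30))/√((4×310 - 32²)(4×294 - (-30)²))
= -240/√(216×276) = -240/√59616 ≈ -240/244.1639 ≈ -0.9829

r ≈ -0.9829


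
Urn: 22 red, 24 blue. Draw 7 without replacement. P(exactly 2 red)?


Hypergeometric: C(22,2)×C(24,5)/C(46,7)
= 231×42504/53524680 = 1617/8815

P(X=2) = 1617/8815 ≈ 18.34%


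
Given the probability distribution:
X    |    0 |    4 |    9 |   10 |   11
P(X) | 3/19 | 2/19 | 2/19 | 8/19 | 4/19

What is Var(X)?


E[X] = 150/19
E[X²] = 1478/19
Var(X) = E[X²] - (E[X])² = 1478/19 - 22500/361 = 5582/361

Var(X) = 5582/361 ≈ 15.4626


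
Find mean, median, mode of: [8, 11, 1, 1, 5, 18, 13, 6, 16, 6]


Sorted: [1, 1, 5, 6, 6, 8, 11, 13, 16, 18]
Mean = 85/10 = 17/2
Median = 7
Freq: {8: 1, 11: 1, 1: 2, 5: 1, 18: 1, 13: 1, 6: 2, 16: 1}
Mode: [1, 6]

Mean=17/2, Median=7, Mode=[1, 6]


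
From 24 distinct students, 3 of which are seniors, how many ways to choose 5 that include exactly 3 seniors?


Choose 3 of the 3 seniors and 2 of the other 21 students:
C(3,3)×C(21,2) = 1×210 = 210

210


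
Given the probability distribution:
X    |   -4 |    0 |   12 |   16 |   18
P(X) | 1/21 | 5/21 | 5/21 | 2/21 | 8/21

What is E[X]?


E[X] = Σ x·P(X=x)
= (-4)×(1/21) + (0)×(5/21) + (12)×(5/21) + (16)×(2/21) + (18)×(8/21)
= 232/21

E[X] = 232/21


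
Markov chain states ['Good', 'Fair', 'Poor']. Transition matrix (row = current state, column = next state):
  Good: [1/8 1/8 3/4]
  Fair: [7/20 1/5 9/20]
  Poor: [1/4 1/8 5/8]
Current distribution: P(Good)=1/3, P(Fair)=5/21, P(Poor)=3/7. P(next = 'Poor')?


P(next=Poor) = Σᵢ P(now=i)×P(i→Poor)
= 1/3×3/4 + 5/21×9/20 + 3/7×5/8
= 1/4 + 3/28 + 15/56 = 5/8

P = 5/8 ≈ 0.6250


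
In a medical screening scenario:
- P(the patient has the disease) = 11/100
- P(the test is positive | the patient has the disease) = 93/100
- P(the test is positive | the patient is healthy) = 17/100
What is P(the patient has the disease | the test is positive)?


Using Bayes' theorem:
P(A|B) = P(B|A)·P(A) / P(B)

P(the test is positive) = 93/100 × 11/100 + 17/100 × 89/100
= 1023/10000 + 1513/10000 = 317/1250

P(the patient has the disease|the test is positive) = (1023/10000) / (317/1250) = 1023/2536

P(the patient has the disease|the test is positive) = 1023/2536 ≈ 40.34%


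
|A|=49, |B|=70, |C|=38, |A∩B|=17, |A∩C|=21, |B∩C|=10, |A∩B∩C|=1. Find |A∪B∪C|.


|A∪B∪C| = 49+70+38-17-21-10+1 = 110

|A∪B∪C| = 110


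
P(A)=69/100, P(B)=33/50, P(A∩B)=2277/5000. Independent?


P(A)×P(B) = 2277/5000
P(A∩B) = 2277/5000
Equal ✓ → Independent

Yes, independent


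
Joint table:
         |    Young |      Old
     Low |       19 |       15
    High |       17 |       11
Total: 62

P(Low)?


P(Low) = (19+15)/62 = 34/62 = 17/31

P(Low) = 17/31 ≈ 54.84%


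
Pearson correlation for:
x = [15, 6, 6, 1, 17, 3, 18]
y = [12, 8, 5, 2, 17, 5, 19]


n=7, Σx=66, Σy=68, Σxy=906, Σx²=920, Σy²=912
r = (7×906 - 66×68)/√((7×920 - 66²)(7×912 - 68²))
= 1854/√(2084×1760) = 1854/√3667840 ≈ 1854/1915.1606 ≈ 0.9681

r ≈ 0.9681


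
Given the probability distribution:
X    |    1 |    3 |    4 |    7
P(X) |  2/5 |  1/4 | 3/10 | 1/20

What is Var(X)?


E[X] = 27/10
E[X²] = 99/10
Var(X) = E[X²] - (E[X])² = 99/10 - 729/100 = 261/100

Var(X) = 261/100 ≈ 2.6100


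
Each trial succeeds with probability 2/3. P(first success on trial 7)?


Geometric: P(X=7) = (1-p)^(k-1)×p = (1/3)^6×2/3 = 2/2187

P(X=7) = 2/2187 ≈ 0.09%


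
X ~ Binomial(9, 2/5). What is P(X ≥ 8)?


P(X ≥ 8) = Σ P(X=i) for i=8..9
P(X=8) = 6912/1953125
P(X=9) = 512/1953125
Sum = 7424/1953125

P(X ≥ 8) = 7424/1953125 ≈ 0.38%


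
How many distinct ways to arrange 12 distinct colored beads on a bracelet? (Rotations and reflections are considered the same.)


Free circular arrangements: rotations and reflections both identified.
(n-1)!/2 = 11!/2 = 39916800/2 = 19958400

19958400


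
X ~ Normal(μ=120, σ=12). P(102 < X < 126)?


z₁=(102-120)/12=-1.5, z₂=(126-120)/12=0.5
P = Φ(0.5) - Φ(-1.5) = 0.691462 - 0.066807 = 0.624655 ≈ 0.6247

P(102 < X < 126) ≈ 0.6247


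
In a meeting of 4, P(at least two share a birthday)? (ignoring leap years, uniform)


P(all different) = Π(365-i)/365 for i=0..3
= 0.983644
P(match) = 1 - 0.983644 = 0.016356

P ≈ 0.0164 ≈ 1.64%


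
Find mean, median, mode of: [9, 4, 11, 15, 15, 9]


Sorted: [4, 9, 9, 11, 15, 15]
Mean = 63/6 = 21/2
Median = 10
Freq: {9: 2, 4: 1, 11: 1, 15: 2}
Mode: [9, 15]

Mean=21/2, Median=10, Mode=[9, 15]


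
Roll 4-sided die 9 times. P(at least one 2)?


P(no 2)^9 = (3/4)^9 = 19683/262144
P(≥1) = 1 - 19683/262144 = 242461/262144

P = 242461/262144 ≈ 92.49%


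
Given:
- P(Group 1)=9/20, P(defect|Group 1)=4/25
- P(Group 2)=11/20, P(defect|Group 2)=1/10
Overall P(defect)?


P(B) = Σ P(B|Aᵢ)×P(Aᵢ)
  4/25×9/20 = 9/125
  1/10×11/20 = 11/200
Sum = 127/1000

P(defect) = 127/1000 ≈ 12.70%


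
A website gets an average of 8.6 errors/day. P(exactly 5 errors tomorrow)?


Poisson(λ=8.6): P(X=5) = e^(-λ)×λ^k/k!
= e^(-8.6) × 8.6^5 / 5!
≈ 0.0001841057937 × 47042.70176 / 120 ≈ 0.072174

P(X=5) ≈ 0.072174 ≈ 7.22%


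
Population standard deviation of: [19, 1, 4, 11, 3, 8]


Mean = 46/6 = 23/3
  (19-23/3)²=1156/9
  (1-23/3)²=400/9
  (4-23/3)²=121/9
  (11-23/3)²=100/9
  (3-23/3)²=196/9
  (8-23/3)²=1/9
Σ(x-μ)² = 658/3
σ² = (658/3)/6 = 329/9

σ = √(329/9) ≈ 6.0461


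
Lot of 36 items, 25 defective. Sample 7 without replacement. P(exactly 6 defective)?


Hypergeometric: C(25,6)×C(11,1)/C(36,7)
= 177100×11/8347680 = 8855/37944

P(X=6) = 8855/37944 ≈ 23.34%


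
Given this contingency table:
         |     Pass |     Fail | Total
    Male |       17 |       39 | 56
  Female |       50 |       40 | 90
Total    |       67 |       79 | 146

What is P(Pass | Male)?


P(Pass | Male) = 17/(17+39) = 17/56

P(Pass|Male) = 17/56 ≈ 30.36%


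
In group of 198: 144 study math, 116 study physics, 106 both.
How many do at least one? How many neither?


|A∪B| = 144+116-106 = 154
Neither = 198-154 = 44

At least one: 154; Neither: 44


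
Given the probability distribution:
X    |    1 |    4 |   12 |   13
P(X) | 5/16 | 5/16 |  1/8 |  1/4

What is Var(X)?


E[X] = 101/16
E[X²] = 1049/16
Var(X) = E[X²] - (E[X])² = 1049/16 - 10201/256 = 6583/256

Var(X) = 6583/256 ≈ 25.7148


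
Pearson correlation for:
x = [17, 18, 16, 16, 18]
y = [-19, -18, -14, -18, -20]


n=5, Σx=85, Σy=-89, Σxy=-1519, Σx²=1449, Σy²=1605
r = (5×(-1519) - 85×(-89))/√((5×1449 - 85²)(5×1605 - (-89)²))
= -30/√(20×104) = -30/√2080 ≈ -30/45.6070 ≈ -0.6578

r ≈ -0.6578


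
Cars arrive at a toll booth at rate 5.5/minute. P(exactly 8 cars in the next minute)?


Poisson(λ=5.5): P(X=8) = e^(-λ)×λ^k/k!
= e^(-5.5) × 5.5^8 / 8!
≈ 0.004086771438 × 837339.378906 / 40320 ≈ 0.084871

P(X=8) ≈ 0.084871 ≈ 8.49%


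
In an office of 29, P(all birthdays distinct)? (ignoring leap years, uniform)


P(all different) = Π(365-i)/365 for i=0..28
= (365/365)×(364/365)×...×(337/365)
= 0.319031

P ≈ 0.3190 ≈ 31.90%


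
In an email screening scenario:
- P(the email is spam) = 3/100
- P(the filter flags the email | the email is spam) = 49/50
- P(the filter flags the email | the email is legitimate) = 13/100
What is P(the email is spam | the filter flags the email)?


Using Bayes' theorem:
P(A|B) = P(B|A)·P(A) / P(B)

P(the filter flags the email) = 49/50 × 3/100 + 13/100 × 97/100
= 147/5000 + 1261/10000 = 311/2000

P(the email is spam|the filter flags the email) = (147/5000) / (311/2000) = 294/1555

P(the email is spam|the filter flags the email) = 294/1555 ≈ 18.91%


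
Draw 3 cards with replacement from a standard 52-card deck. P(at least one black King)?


P(not a black King) = 50/52 = 25/26
P(none in 3 draws) = (25/26)^3 = 15625/17576
P(≥1 black King) = 1 - 15625/17576 = 1951/17576

P = 1951/17576 ≈ 11.10%


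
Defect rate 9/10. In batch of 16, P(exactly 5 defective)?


Binomial: P(X=5) = C(16,5)×p^5×(1-p)^11
= 4368 × 59049/100000 × 1/100000000000 = 16120377/625000000000000

P(X=5) = 16120377/625000000000000 ≈ 0.00%


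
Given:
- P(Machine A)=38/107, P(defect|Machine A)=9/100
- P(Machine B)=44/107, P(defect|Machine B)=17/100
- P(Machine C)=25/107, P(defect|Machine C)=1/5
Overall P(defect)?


P(B) = Σ P(B|Aᵢ)×P(Aᵢ)
  9/100×38/107 = 171/5350
  17/100×44/107 = 187/2675
  1/5×25/107 = 5/107
Sum = 159/1070

P(defect) = 159/1070 ≈ 14.86%


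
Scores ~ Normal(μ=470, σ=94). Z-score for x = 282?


z = (x - μ)/σ = (282 - 470)/94 = -2.0

z = -2.0


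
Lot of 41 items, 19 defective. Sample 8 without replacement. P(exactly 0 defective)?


Hypergeometric: C(19,0)×C(22,8)/C(41,8)
= 1×319770/95548245 = 66/19721

P(X=0) = 66/19721 ≈ 0.33%


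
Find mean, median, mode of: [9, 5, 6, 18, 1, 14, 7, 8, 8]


Sorted: [1, 5, 6, 7, 8, 8, 9, 14, 18]
Mean = 76/9
Median = 8
Freq: {9: 1, 5: 1, 6: 1, 18: 1, 1: 1, 14: 1, 7: 1, 8: 2}
Mode: [8]

Mean=76/9, Median=8, Mode=8


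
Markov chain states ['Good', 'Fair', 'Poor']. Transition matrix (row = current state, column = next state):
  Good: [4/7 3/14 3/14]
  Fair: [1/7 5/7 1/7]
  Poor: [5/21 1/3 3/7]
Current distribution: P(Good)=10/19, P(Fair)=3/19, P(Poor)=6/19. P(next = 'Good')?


P(next=Good) = Σᵢ P(now=i)×P(i→Good)
= 10/19×4/7 + 3/19×1/7 + 6/19×5/21
= 40/133 + 3/133 + 10/133 = 53/133

P = 53/133 ≈ 0.3985


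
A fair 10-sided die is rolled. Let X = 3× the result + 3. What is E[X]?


E[die] = (1+10)/2 = 11/2
E[X] = 3×11/2 + 3 = 39/2

E[X] = 39/2


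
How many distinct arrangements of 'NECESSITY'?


Letters: 9, freq: {'N': 1, 'E': 2, 'C': 1, 'S': 2, 'I': 1, 'T': 1, 'Y': 1}
9!/(1!×2!×1!×2!×1!×1!×1!) = 362880/4 = 90720

90720


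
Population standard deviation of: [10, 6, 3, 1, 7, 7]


Mean = 34/6 = 17/3
  (10-17/3)²=169/9
  (6-17/3)²=1/9
  (3-17/3)²=64/9
  (1-17/3)²=196/9
  (7-17/3)²=16/9
  (7-17/3)²=16/9
Σ(x-μ)² = 154/3
σ² = (154/3)/6 = 77/9

σ = √(77/9) ≈ 2.9250


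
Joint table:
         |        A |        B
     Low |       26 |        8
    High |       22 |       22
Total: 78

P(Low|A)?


P(Low|A) = 26/(26+22) = 26/48 = 13/24

P = 13/24 ≈ 54.17%


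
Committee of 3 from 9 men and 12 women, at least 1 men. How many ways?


Count by #men:
  1M,2W: C(9,1)×C(12,2)=594
  2M,1W: C(9,2)×C(12,1)=432
  3M,0W: C(9,3)×C(12,0)=84
Total = 1110

1110


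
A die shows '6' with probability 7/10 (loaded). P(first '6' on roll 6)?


Geometric: P(X=6) = (1-p)^(k-1)×p = (3/10)^5×7/10 = 1701/1000000

P(X=6) = 1701/1000000 ≈ 0.17%


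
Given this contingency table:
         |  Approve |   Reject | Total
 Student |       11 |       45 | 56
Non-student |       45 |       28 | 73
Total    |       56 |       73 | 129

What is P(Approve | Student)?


P(Approve | Student) = 11/(11+45) = 11/56

P(Approve|Student) = 11/56 ≈ 19.64%


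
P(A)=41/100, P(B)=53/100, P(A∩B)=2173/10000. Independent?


P(A)×P(B) = 2173/10000
P(A∩B) = 2173/10000
Equal ✓ → Independent

Yes, independent


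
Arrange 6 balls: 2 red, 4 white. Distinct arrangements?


6!/(2!×4!) = 15

15


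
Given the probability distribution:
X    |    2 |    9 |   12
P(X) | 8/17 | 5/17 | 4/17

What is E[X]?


E[X] = Σ x·P(X=x)
= (2)×(8/17) + (9)×(5/17) + (12)×(4/17)
= 109/17

E[X] = 109/17


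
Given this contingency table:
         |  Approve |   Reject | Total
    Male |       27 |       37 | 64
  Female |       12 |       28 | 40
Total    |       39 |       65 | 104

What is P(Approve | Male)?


P(Approve | Male) = 27/(27+37) = 27/64

P(Approve|Male) = 27/64 ≈ 42.19%


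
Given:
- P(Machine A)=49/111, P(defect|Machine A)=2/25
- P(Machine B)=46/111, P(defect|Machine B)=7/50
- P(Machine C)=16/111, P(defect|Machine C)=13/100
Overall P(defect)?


P(B) = Σ P(B|Aᵢ)×P(Aᵢ)
  2/25×49/111 = 98/2775
  7/50×46/111 = 161/2775
  13/100×16/111 = 52/2775
Sum = 311/2775

P(defect) = 311/2775 ≈ 11.21%


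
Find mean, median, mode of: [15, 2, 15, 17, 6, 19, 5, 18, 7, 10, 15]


Sorted: [2, 5, 6, 7, 10, 15, 15, 15, 17, 18, 19]
Mean = 129/11
Median = 15
Freq: {15: 3, 2: 1, 17: 1, 6: 1, 19: 1, 5: 1, 18: 1, 7: 1, 10: 1}
Mode: [15]

Mean=129/11, Median=15, Mode=15


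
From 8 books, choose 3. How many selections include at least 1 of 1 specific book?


Complement: C(8,3) - C(7,3) = 56 - 35 = 21

21


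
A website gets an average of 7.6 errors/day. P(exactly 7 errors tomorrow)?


Poisson(λ=7.6): P(X=7) = e^(-λ)×λ^k/k!
= e^(-7.6) × 7.6^7 / 7!
≈ 0.0005004514334 × 1464519.45718 / 5040 ≈ 0.145421

P(X=7) ≈ 0.145421 ≈ 14.54%


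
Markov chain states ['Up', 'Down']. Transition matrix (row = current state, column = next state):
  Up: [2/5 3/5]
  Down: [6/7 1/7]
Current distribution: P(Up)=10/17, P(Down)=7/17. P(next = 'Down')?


P(next=Down) = Σᵢ P(now=i)×P(i→Down)
= 10/17×3/5 + 7/17×1/7
= 6/17 + 1/17 = 7/17

P = 7/17 ≈ 0.4118


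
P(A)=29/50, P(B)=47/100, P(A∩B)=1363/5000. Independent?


P(A)×P(B) = 1363/5000
P(A∩B) = 1363/5000
Equal ✓ → Independent

Yes, independent


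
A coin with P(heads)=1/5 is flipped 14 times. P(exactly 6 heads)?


Binomial: P(X=6) = C(14,6)×p^6×(1-p)^8
= 3003 × 1/15625 × 65536/390625 = 196804608/6103515625

P(X=6) = 196804608/6103515625 ≈ 3.22%


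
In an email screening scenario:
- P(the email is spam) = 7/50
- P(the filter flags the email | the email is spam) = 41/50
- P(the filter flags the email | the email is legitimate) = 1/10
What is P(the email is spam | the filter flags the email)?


Using Bayes' theorem:
P(A|B) = P(B|A)·P(A) / P(B)

P(the filter flags the email) = 41/50 × 7/50 + 1/10 × 43/50
= 287/2500 + 43/500 = 251/1250

P(the email is spam|the filter flags the email) = (287/2500) / (251/1250) = 287/502

P(the email is spam|the filter flags the email) = 287/502 ≈ 57.17%


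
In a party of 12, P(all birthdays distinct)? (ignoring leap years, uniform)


P(all different) = Π(365-i)/365 for i=0..11
= (365/365)×(364/365)×...×(354/365)
= 0.832975

P ≈ 0.8330 ≈ 83.30%


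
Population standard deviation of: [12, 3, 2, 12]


Mean = 29/4
  (12-29/4)²=361/16
  (3-29/4)²=289/16
  (2-29/4)²=441/16
  (12-29/4)²=361/16
Σ(x-μ)² = 363/4
σ² = (363/4)/4 = 363/16

σ = √(363/16) ≈ 4.7631


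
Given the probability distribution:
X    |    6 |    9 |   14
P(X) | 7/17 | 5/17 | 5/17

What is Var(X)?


E[X] = 157/17
E[X²] = 1637/17
Var(X) = E[X²] - (E[X])² = 1637/17 - 24649/289 = 3180/289

Var(X) = 3180/289 ≈ 11.0035


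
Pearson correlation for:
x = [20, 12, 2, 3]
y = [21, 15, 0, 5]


n=4, Σx=37, Σy=41, Σxy=615, Σx²=557, Σy²=691
r = (4×615 - 37×41)/√((4×557 - 37²)(4×691 - 41²))
= 943/√(859×1083) = 943/√930297 ≈ 943/964.5191 ≈ 0.9777

r ≈ 0.9777


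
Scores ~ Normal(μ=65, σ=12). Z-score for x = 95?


z = (x - μ)/σ = (95 - 65)/12 = 2.5

z = 2.5


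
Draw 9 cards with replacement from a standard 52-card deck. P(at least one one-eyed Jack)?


P(not a one-eyed Jack) = 50/52 = 25/26
P(none in 9 draws) = (25/26)^9 = 3814697265625/5429503678976
P(≥1 one-eyed Jack) = 1 - 3814697265625/5429503678976 = 1614806413351/5429503678976

P = 1614806413351/5429503678976 ≈ 29.74%


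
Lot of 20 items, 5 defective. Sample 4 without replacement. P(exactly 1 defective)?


Hypergeometric: C(5,1)×C(15,3)/C(20,4)
= 5×455/4845 = 455/969

P(X=1) = 455/969 ≈ 46.96%


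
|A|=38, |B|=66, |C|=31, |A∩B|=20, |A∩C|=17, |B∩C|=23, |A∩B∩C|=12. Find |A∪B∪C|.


|A∪B∪C| = 38+66+31-20-17-23+12 = 87

|A∪B∪C| = 87


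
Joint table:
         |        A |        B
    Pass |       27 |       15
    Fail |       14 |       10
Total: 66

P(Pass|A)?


P(Pass|A) = 27/(27+14) = 27/41

P = 27/41 ≈ 65.85%


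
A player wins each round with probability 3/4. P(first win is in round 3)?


Geometric: P(X=3) = (1-p)^(k-1)×p = (1/4)^2×3/4 = 3/64

P(X=3) = 3/64 ≈ 4.69%


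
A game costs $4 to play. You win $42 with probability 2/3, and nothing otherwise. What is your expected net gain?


E[gain] = (42-4)×2/3 + (-4)×1/3
= 76/3 - 4/3 = 24

Expected net gain = $24 ≈ $24.00


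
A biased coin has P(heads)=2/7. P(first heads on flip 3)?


Geometric: P(X=3) = (1-p)^(k-1)×p = (5/7)^2×2/7 = 50/343

P(X=3) = 50/343 ≈ 14.58%


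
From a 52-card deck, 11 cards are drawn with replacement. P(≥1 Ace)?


P(not a Ace) = 48/52 = 12/13
P(none in 11 draws) = (12/13)^11 = 743008370688/1792160394037
P(≥1 Ace) = 1 - 743008370688/1792160394037 = 1049152023349/1792160394037

P = 1049152023349/1792160394037 ≈ 58.54%


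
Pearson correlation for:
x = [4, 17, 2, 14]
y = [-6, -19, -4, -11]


n=4, Σx=37, Σy=-40, Σxy=-509, Σx²=505, Σy²=534
r = (4×(-509) - 37×(-40))/√((4×505 - 37²)(4×534 - (-40)²))
= -556/√(651×536) = -556/√348936 ≈ -556/590.7080 ≈ -0.9412

r ≈ -0.9412


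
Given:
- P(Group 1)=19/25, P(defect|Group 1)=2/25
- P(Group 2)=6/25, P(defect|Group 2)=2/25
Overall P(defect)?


P(B) = Σ P(B|Aᵢ)×P(Aᵢ)
  2/25×19/25 = 38/625
  2/25×6/25 = 12/625
Sum = 2/25

P(defect) = 2/25 ≈ 8.00%


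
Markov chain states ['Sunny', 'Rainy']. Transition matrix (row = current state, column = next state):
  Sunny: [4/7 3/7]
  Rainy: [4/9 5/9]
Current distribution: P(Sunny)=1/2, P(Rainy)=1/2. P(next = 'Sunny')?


P(next=Sunny) = Σᵢ P(now=i)×P(i→Sunny)
= 1/2×4/7 + 1/2×4/9
= 2/7 + 2/9 = 32/63

P = 32/63 ≈ 0.5079


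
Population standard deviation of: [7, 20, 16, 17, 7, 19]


Mean = 86/6 = 43/3
  (7-43/3)²=484/9
  (20-43/3)²=289/9
  (16-43/3)²=25/9
  (17-43/3)²=64/9
  (7-43/3)²=484/9
  (19-43/3)²=196/9
Σ(x-μ)² = 514/3
σ² = (514/3)/6 = 257/9

σ = √(257/9) ≈ 5.3437


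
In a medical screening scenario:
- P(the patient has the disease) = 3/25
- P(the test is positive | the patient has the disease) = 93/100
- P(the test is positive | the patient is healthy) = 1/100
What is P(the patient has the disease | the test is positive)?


Using Bayes' theorem:
P(A|B) = P(B|A)·P(A) / P(B)

P(the test is positive) = 93/100 × 3/25 + 1/100 × 22/25
= 279/2500 + 11/1250 = 301/2500

P(the patient has the disease|the test is positive) = (279/2500) / (301/2500) = 279/301

P(the patient has the disease|the test is positive) = 279/301 ≈ 92.69%


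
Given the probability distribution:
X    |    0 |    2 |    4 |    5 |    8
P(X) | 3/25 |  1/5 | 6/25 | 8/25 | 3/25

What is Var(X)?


E[X] = 98/25
E[X²] = 508/25
Var(X) = E[X²] - (E[X])² = 508/25 - 9604/625 = 3096/625

Var(X) = 3096/625 ≈ 4.9536


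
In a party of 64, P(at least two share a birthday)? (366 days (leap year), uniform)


P(all different) = Π(366-i)/366 for i=0..63
= 0.002858
P(match) = 1 - 0.002858 = 0.997142

P ≈ 0.9971 ≈ 99.71%


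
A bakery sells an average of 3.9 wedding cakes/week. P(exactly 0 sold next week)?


Poisson(λ=3.9): P(X=0) = e^(-λ)×λ^k/k!
= e^(-3.9) × 3.9^0 / 0!
≈ 0.02024191145 × 1 / 1 ≈ 0.020242

P(X=0) ≈ 0.020242 ≈ 2.02%


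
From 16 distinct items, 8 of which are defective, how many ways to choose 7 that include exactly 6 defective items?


Choose 6 of the 8 defective items and 1 of the other 8 items:
C(8,6)×C(8,1) = 28×8 = 224

224


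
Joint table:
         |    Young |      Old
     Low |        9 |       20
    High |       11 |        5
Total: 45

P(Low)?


P(Low) = (9+20)/45 = 29/45

P(Low) = 29/45 ≈ 64.44%


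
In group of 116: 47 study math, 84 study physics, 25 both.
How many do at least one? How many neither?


|A∪B| = 47+84-25 = 106
Neither = 116-106 = 10

At least one: 106; Neither: 10


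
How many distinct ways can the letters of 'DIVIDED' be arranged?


Letters: 7, freq: {'D': 3, 'I': 2, 'V': 1, 'E': 1}
7!/(3!×2!×1!×1!) = 5040/12 = 420

420


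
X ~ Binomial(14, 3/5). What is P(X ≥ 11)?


P(X ≥ 11) = Σ P(X=i) for i=11..14
P(X=11) = 515852064/6103515625
P(X=12) = 193444524/6103515625
P(X=13) = 44641044/6103515625
P(X=14) = 4782969/6103515625
Sum = 758720601/6103515625

P(X ≥ 11) = 758720601/6103515625 ≈ 12.43%
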